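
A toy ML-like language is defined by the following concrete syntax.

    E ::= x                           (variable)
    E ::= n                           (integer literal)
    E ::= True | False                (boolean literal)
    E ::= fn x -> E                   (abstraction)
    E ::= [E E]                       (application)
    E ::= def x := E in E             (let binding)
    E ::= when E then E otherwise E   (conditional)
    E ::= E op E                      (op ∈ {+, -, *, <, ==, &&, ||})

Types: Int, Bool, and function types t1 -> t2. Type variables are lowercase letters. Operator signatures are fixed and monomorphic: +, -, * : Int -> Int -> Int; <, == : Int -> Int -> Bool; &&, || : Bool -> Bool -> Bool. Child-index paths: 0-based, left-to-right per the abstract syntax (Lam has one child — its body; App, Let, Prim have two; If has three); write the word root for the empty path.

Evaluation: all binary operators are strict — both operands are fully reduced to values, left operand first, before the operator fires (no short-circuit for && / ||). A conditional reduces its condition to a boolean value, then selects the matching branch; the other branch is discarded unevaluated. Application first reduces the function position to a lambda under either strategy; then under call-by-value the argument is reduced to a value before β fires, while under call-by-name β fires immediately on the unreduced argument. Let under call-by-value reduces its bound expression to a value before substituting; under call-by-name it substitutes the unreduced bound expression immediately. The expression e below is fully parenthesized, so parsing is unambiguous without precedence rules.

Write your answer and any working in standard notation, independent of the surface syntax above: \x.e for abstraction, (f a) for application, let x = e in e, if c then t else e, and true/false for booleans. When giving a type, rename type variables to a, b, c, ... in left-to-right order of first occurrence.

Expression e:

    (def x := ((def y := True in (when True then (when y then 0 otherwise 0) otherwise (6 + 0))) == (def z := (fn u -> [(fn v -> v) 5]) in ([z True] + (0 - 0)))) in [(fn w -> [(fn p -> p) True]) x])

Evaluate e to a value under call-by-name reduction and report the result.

Answer: true

Working:
step 0: (let x = ((let y = true in (if true then (if y then 0 else 0) else (6 + 0))) == (let z = (\u.((\v.v) 5)) in ((z true) + (0 - 0)))) in ((\w.((\p.p) true)) x))
step 1: [let@root] ((\w.((\p.p) true)) ((let y = true in (if true then (if y then 0 else 0) else (6 + 0))) == (let z = (\u.((\v.v) 5)) in ((z true) + (0 - 0)))))
step 2: [beta@root] ((\p.p) true)
step 3: [beta@root] true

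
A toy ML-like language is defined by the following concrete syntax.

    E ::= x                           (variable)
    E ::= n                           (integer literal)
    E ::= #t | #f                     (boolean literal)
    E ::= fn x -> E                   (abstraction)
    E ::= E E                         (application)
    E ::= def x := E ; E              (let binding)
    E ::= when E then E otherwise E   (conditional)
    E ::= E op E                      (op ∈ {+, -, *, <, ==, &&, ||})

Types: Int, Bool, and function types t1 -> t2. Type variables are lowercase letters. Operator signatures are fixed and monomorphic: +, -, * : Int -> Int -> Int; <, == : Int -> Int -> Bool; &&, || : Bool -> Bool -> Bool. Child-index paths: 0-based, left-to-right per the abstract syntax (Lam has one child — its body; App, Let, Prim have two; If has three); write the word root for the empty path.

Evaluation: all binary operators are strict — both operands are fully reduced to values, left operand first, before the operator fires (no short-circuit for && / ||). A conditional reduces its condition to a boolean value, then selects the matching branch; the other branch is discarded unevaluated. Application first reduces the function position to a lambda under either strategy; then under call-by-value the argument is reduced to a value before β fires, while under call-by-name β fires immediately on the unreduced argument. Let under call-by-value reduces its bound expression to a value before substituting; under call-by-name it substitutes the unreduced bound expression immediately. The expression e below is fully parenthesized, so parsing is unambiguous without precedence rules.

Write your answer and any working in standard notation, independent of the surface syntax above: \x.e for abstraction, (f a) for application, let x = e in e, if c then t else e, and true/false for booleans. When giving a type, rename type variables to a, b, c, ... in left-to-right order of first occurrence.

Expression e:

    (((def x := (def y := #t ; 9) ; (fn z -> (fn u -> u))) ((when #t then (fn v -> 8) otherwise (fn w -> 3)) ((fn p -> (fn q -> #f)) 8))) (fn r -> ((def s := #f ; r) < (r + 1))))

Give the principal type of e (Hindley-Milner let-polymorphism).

Trace:
let y : Bool
let x : Int
u : b
\u._ : b -> b
\z._ : a -> b -> b
  unify Bool ~ Bool
\v._ : c -> Int
\w._ : d -> Int
  unify c -> Int ~ d -> Int
  unify c ~ d
  unify Int ~ Int
\q._ : f -> Bool
\p._ : e -> f -> Bool
  unify e -> f -> Bool ~ Int -> g
  unify e ~ Int
  unify f -> Bool ~ g
_ _ : f -> Bool
  unify d -> Int ~ (f -> Bool) -> h
  unify d ~ f -> Bool
  unify Int ~ h
_ _ : Int
  unify a -> b -> b ~ Int -> i
  unify a ~ Int
  unify b -> b ~ i
_ _ : b -> b
let s : Bool
r : j
  unify j ~ Int
r : Int
  unify Int ~ Int
  unify Int ~ Int
  unify Int ~ Int
\r._ : Int -> Bool
  unify b -> b ~ (Int -> Bool) -> k
  unify b ~ Int -> Bool
  unify Int -> Bool ~ k
_ _ : Int -> Bool

Answer: Int -> Bool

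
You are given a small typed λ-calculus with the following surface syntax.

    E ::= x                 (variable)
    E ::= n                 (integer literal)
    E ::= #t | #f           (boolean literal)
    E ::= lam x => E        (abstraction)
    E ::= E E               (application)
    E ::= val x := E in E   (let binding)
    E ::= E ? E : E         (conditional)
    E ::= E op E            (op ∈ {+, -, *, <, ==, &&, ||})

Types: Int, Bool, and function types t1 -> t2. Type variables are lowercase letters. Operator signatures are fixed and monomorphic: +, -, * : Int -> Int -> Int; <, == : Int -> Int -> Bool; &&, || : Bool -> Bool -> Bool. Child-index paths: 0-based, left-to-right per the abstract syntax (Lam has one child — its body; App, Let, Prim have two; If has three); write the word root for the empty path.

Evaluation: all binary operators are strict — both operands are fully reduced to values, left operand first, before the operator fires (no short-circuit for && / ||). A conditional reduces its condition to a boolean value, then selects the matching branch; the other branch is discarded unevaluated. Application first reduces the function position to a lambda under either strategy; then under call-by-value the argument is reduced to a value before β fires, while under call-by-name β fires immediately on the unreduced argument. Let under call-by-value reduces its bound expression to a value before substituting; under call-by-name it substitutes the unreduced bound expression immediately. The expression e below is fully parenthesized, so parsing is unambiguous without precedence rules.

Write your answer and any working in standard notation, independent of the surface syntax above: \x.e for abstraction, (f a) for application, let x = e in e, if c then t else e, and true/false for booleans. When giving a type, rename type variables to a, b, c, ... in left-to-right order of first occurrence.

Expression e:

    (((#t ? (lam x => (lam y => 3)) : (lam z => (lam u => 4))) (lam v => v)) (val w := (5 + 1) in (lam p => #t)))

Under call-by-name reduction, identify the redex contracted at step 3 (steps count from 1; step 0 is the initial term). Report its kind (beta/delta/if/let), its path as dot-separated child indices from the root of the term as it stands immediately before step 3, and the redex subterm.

Answer: beta at root : ((\y.3) (let w = (5 + 1) in (\p.true)))

Derivation:
step 0: (((if true then (\x.(\y.3)) else (\z.(\u.4))) (\v.v)) (let w = (5 + 1) in (\p.true)))
step 1: [if@0.0] (((\x.(\y.3)) (\v.v)) (let w = (5 + 1) in (\p.true)))
step 2: [beta@0] ((\y.3) (let w = (5 + 1) in (\p.true)))
step 3: [beta@root] 3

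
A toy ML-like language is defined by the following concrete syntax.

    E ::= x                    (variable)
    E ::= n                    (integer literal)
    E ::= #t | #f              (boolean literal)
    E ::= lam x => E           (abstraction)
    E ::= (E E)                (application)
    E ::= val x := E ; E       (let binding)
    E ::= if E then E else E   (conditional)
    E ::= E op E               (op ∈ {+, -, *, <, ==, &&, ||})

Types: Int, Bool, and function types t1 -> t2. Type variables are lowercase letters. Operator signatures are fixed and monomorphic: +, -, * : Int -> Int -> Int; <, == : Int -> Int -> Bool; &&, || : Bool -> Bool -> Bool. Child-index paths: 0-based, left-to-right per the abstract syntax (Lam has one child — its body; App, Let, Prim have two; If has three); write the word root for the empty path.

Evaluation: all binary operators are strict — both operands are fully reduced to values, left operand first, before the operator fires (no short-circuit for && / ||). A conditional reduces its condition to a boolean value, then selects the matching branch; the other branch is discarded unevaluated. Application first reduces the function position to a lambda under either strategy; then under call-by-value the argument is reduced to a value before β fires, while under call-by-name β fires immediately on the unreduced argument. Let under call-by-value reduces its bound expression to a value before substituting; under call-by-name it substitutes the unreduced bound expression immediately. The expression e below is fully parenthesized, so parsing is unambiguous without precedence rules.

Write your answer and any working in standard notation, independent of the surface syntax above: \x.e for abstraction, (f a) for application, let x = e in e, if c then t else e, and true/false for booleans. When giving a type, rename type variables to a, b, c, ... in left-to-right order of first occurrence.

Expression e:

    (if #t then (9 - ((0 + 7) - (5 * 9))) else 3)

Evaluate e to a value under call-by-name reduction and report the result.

Trace:
step 0: (if true then (9 - ((0 + 7) - (5 * 9))) else 3)
step 1: [if@root] (9 - ((0 + 7) - (5 * 9)))
step 2: [delta@1.0] (9 - (7 - (5 * 9)))
step 3: [delta@1.1] (9 - (7 - 45))
step 4: [delta@1] (9 - -38)
step 5: [delta@root] 47

Answer: 47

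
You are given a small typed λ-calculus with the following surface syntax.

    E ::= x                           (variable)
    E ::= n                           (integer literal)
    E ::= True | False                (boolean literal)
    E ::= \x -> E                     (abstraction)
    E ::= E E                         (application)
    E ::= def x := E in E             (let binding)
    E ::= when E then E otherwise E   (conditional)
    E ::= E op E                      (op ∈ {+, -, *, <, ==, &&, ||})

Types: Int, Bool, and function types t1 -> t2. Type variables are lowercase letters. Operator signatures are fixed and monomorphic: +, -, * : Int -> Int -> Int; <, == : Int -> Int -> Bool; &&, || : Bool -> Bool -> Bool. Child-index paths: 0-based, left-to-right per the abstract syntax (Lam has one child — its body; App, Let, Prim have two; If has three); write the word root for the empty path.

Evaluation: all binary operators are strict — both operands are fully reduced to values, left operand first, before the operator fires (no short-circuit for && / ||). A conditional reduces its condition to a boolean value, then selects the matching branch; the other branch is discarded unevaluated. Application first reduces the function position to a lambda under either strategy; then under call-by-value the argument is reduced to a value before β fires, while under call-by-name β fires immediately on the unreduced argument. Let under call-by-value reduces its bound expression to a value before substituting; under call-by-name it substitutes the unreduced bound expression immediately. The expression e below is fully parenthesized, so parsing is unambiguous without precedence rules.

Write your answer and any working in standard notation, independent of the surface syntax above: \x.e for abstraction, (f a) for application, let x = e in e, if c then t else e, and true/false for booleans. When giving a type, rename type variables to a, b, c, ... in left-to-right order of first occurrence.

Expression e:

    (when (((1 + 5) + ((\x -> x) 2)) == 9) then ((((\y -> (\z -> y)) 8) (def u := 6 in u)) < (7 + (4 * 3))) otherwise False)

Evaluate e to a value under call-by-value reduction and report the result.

Answer: false

Working:
step 0: (if (((1 + 5) + ((\x.x) 2)) == 9) then ((((\y.(\z.y)) 8) (let u = 6 in u)) < (7 + (4 * 3))) else false)
step 1: [delta@0.0.0] (if ((6 + ((\x.x) 2)) == 9) then ((((\y.(\z.y)) 8) (let u = 6 in u)) < (7 + (4 * 3))) else false)
step 2: [beta@0.0.1] (if ((6 + 2) == 9) then ((((\y.(\z.y)) 8) (let u = 6 in u)) < (7 + (4 * 3))) else false)
step 3: [delta@0.0] (if (8 == 9) then ((((\y.(\z.y)) 8) (let u = 6 in u)) < (7 + (4 * 3))) else false)
step 4: [delta@0] (if false then ((((\y.(\z.y)) 8) (let u = 6 in u)) < (7 + (4 * 3))) else false)
step 5: [if@root] false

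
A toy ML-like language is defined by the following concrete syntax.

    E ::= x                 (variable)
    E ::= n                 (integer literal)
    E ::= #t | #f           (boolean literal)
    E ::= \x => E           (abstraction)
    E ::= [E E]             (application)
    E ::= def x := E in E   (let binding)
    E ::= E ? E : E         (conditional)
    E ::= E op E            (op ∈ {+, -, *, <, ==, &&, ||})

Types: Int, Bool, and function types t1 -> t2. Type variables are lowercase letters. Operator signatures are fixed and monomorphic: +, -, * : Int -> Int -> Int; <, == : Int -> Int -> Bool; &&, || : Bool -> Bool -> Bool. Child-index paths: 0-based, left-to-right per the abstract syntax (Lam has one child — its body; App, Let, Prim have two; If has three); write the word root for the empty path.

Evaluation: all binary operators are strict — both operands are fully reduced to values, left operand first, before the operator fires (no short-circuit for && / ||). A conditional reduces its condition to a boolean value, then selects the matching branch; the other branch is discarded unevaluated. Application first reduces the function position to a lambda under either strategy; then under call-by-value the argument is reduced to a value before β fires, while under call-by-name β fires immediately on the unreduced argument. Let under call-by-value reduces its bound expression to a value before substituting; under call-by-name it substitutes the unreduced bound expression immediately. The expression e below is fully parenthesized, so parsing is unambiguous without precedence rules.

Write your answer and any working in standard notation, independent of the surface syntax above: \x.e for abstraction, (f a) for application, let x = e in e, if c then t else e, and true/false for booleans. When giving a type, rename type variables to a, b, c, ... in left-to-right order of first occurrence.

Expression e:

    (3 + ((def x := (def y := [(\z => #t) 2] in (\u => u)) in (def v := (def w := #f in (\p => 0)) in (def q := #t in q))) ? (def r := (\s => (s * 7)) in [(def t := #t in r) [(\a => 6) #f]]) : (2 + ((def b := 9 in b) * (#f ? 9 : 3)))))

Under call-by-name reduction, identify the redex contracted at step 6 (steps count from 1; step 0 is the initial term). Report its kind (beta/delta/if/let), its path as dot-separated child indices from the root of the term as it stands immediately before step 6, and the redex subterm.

Answer: let at 1.0 : (let t = true in (\s.(s * 7)))

Derivation:
step 0: (3 + (if (let x = (let y = ((\z.true) 2) in (\u.u)) in (let v = (let w = false in (\p.0)) in (let q = true in q))) then (let r = (\s.(s * 7)) in ((let t = true in r) ((\a.6) false))) else (2 + ((let b = 9 in b) * (if false then 9 else 3)))))
step 1: [let@1.0] (3 + (if (let v = (let w = false in (\p.0)) in (let q = true in q)) then (let r = (\s.(s * 7)) in ((let t = true in r) ((\a.6) false))) else (2 + ((let b = 9 in b) * (if false then 9 else 3)))))
step 2: [let@1.0] (3 + (if (let q = true in q) then (let r = (\s.(s * 7)) in ((let t = true in r) ((\a.6) false))) else (2 + ((let b = 9 in b) * (if false then 9 else 3)))))
step 3: [let@1.0] (3 + (if true then (let r = (\s.(s * 7)) in ((let t = true in r) ((\a.6) false))) else (2 + ((let b = 9 in b) * (if false then 9 else 3)))))
step 4: [if@1] (3 + (let r = (\s.(s * 7)) in ((let t = true in r) ((\a.6) false))))
step 5: [let@1] (3 + ((let t = true in (\s.(s * 7))) ((\a.6) false)))
step 6: [let@1.0] (3 + ((\s.(s * 7)) ((\a.6) false)))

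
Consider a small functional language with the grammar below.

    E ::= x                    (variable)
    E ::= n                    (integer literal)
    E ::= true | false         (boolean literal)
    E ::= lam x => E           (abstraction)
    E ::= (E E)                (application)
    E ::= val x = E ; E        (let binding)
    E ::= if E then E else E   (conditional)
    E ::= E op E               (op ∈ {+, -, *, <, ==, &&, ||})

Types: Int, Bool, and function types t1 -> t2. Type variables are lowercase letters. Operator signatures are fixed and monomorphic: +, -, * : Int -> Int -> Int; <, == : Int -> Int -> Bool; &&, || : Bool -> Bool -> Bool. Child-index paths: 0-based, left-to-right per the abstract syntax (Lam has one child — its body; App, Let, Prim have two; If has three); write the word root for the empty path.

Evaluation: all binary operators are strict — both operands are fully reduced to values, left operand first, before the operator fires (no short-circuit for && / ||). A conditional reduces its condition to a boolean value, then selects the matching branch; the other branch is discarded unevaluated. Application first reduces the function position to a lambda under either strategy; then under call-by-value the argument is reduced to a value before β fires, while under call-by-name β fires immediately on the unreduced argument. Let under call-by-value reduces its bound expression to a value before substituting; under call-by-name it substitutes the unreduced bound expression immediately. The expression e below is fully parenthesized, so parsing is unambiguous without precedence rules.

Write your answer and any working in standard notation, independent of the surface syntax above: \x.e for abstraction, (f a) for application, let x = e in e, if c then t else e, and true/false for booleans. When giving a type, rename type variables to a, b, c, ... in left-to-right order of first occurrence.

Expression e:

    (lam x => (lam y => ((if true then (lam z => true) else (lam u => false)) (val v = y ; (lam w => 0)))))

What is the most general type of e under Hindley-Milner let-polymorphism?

Answer: a -> b -> Bool

Trace:
  unify Bool ~ Bool
\z._ : c -> Bool
\u._ : d -> Bool
  unify c -> Bool ~ d -> Bool
  unify c ~ d
  unify Bool ~ Bool
y : b
let v : b
\w._ : e -> Int
  unify d -> Bool ~ (e -> Int) -> f
  unify d ~ e -> Int
  unify Bool ~ f
_ _ : Bool
\y._ : b -> Bool
\x._ : a -> b -> Bool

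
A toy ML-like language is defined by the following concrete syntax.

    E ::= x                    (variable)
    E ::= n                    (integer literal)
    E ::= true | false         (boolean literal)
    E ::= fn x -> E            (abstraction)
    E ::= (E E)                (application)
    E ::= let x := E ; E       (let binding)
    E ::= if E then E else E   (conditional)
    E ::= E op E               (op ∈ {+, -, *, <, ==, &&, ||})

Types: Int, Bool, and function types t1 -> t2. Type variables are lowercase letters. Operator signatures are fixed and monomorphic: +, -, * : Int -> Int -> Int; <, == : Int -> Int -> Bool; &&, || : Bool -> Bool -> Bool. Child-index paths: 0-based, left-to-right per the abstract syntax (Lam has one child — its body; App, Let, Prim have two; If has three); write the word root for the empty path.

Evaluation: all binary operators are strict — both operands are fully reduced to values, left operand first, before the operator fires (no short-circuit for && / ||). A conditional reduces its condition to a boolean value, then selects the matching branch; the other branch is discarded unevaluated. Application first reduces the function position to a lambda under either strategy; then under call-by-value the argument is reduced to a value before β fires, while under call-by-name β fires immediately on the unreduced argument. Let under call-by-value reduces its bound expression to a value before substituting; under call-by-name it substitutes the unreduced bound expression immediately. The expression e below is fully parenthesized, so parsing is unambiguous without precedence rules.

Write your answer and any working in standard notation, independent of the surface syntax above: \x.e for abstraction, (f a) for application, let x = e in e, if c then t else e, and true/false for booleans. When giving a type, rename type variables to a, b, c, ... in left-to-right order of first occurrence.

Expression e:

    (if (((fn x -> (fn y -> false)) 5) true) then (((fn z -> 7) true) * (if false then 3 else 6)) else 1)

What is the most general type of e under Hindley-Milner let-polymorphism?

Trace:
\y._ : b -> Bool
\x._ : a -> b -> Bool
  unify a -> b -> Bool ~ Int -> c
  unify a ~ Int
  unify b -> Bool ~ c
_ _ : b -> Bool
  unify b -> Bool ~ Bool -> d
  unify b ~ Bool
  unify Bool ~ d
_ _ : Bool
  unify Bool ~ Bool
\z._ : e -> Int
  unify e -> Int ~ Bool -> f
  unify e ~ Bool
  unify Int ~ f
_ _ : Int
  unify Int ~ Int
  unify Bool ~ Bool
  unify Int ~ Int
  unify Int ~ Int
  unify Int ~ Int

Answer: Int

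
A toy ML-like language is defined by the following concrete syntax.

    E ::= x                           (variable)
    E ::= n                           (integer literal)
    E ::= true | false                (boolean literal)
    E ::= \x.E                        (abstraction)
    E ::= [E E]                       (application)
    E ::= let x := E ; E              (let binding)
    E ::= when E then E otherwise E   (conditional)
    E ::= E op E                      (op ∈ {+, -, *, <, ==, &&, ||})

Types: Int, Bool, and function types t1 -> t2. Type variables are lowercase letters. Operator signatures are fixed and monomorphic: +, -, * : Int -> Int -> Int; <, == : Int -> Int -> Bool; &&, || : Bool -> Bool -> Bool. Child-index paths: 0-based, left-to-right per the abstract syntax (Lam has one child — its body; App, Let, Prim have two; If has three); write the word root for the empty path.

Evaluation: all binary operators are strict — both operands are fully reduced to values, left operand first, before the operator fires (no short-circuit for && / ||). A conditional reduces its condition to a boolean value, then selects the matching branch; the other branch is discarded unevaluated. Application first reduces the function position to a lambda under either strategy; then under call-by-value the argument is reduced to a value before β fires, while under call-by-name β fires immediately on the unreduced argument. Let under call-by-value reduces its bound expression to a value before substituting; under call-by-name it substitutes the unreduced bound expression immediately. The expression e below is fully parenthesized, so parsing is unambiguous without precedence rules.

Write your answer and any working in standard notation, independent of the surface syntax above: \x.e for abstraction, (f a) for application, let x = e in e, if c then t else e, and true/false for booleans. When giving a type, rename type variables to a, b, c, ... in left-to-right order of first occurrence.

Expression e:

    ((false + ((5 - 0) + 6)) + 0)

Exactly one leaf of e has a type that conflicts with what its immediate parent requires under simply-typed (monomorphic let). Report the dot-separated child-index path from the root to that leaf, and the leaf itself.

Trace:
  unify Bool ~ Int
  FAIL: mismatch Bool ~ Int

Answer: 0.0 : false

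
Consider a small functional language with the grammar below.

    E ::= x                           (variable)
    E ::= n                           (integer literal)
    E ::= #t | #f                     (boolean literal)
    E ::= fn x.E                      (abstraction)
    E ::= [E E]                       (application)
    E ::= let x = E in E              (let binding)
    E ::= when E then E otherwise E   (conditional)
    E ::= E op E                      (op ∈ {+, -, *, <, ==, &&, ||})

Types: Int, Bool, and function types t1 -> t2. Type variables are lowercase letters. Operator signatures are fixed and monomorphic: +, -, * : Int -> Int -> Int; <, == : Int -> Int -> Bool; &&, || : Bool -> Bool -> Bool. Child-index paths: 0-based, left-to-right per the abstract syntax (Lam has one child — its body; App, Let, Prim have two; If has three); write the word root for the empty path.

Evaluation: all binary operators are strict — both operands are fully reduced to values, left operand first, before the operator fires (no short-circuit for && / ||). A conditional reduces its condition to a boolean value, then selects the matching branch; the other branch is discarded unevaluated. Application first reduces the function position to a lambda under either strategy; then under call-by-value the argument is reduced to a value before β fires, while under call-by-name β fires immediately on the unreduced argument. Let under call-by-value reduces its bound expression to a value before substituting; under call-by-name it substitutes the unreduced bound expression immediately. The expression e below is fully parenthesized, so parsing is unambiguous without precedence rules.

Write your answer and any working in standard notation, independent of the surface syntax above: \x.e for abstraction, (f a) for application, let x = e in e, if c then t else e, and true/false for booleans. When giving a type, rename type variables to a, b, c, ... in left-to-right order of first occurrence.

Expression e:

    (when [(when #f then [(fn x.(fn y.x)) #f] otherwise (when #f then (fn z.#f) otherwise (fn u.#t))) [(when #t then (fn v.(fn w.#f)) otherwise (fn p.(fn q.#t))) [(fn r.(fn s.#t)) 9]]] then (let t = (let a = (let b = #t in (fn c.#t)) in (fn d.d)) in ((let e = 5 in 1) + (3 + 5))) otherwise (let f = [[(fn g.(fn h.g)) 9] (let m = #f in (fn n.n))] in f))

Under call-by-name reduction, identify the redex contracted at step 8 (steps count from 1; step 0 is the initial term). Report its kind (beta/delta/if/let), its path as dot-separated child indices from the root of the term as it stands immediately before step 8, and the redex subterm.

Answer: delta at root : (1 + 8)

Derivation:
step 0: (if ((if false then ((\x.(\y.x)) false) else (if false then (\z.false) else (\u.true))) ((if true then (\v.(\w.false)) else (\p.(\q.true))) ((\r.(\s.true)) 9))) then (let t = (let a = (let b = true in (\c.true)) in (\d.d)) in ((let e = 5 in 1) + (3 + 5))) else (let f = (((\g.(\h.g)) 9) (let m = false in (\n.n))) in f))
step 1: [if@0.0] (if ((if false then (\z.false) else (\u.true)) ((if true then (\v.(\w.false)) else (\p.(\q.true))) ((\r.(\s.true)) 9))) then (let t = (let a = (let b = true in (\c.true)) in (\d.d)) in ((let e = 5 in 1) + (3 + 5))) else (let f = (((\g.(\h.g)) 9) (let m = false in (\n.n))) in f))
step 2: [if@0.0] (if ((\u.true) ((if true then (\v.(\w.false)) else (\p.(\q.true))) ((\r.(\s.true)) 9))) then (let t = (let a = (let b = true in (\c.true)) in (\d.d)) in ((let e = 5 in 1) + (3 + 5))) else (let f = (((\g.(\h.g)) 9) (let m = false in (\n.n))) in f))
step 3: [beta@0] (if true then (let t = (let a = (let b = true in (\c.true)) in (\d.d)) in ((let e = 5 in 1) + (3 + 5))) else (let f = (((\g.(\h.g)) 9) (let m = false in (\n.n))) in f))
step 4: [if@root] (let t = (let a = (let b = true in (\c.true)) in (\d.d)) in ((let e = 5 in 1) + (3 + 5)))
step 5: [let@root] ((let e = 5 in 1) + (3 + 5))
step 6: [let@0] (1 + (3 + 5))
step 7: [delta@1] (1 + 8)
step 8: [delta@root] 9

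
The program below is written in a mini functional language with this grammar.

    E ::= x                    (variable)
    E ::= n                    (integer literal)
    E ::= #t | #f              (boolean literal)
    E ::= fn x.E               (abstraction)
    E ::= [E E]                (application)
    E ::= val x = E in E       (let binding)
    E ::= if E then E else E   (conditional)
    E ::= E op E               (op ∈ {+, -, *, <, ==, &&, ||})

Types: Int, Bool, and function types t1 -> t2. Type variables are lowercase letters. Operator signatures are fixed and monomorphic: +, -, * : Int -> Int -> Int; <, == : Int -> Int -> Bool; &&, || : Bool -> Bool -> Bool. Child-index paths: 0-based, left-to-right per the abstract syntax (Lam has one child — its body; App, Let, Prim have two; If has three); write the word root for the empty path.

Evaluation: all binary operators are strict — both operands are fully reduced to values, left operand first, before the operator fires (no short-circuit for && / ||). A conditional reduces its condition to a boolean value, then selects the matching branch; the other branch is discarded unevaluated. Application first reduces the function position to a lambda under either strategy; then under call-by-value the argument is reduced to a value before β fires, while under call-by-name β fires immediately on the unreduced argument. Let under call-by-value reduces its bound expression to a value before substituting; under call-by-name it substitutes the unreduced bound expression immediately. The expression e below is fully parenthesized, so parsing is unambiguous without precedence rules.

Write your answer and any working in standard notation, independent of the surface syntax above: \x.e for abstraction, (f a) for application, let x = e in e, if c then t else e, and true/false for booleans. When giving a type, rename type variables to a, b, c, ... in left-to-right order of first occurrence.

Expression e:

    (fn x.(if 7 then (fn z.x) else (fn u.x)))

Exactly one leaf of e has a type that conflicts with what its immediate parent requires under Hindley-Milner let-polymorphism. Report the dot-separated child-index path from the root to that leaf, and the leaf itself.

Working:
  unify Int ~ Bool
  FAIL: mismatch Int ~ Bool

Answer: 0.0 : 7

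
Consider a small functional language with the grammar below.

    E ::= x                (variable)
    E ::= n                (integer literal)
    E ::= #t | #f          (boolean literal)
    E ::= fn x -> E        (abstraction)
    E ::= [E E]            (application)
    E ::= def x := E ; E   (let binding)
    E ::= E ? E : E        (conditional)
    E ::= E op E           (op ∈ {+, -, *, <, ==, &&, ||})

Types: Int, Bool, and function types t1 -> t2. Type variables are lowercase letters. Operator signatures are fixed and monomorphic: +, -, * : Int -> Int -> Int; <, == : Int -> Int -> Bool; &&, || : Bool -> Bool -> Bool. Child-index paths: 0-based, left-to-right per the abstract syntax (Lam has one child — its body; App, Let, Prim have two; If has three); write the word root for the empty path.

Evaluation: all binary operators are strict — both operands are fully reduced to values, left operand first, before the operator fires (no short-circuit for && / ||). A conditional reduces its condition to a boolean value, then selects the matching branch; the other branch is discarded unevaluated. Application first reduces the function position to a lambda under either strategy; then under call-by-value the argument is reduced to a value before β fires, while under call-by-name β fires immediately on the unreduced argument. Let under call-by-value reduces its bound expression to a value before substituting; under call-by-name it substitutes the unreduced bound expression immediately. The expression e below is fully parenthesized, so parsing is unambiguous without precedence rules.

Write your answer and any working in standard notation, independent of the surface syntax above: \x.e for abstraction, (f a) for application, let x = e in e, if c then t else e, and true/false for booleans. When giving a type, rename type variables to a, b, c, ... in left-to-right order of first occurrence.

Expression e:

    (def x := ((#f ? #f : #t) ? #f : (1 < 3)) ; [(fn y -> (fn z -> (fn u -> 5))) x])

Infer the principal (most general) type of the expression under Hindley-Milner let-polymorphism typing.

Answer: a -> b -> Int

Derivation:
  unify Bool ~ Bool
  unify Bool ~ Bool
  unify Bool ~ Bool
  unify Int ~ Int
  unify Int ~ Int
  unify Bool ~ Bool
let x : Bool
\u._ : c -> Int
\z._ : b -> c -> Int
\y._ : a -> b -> c -> Int
x : Bool
  unify a -> b -> c -> Int ~ Bool -> d
  unify a ~ Bool
  unify b -> c -> Int ~ d
_ _ : b -> c -> Int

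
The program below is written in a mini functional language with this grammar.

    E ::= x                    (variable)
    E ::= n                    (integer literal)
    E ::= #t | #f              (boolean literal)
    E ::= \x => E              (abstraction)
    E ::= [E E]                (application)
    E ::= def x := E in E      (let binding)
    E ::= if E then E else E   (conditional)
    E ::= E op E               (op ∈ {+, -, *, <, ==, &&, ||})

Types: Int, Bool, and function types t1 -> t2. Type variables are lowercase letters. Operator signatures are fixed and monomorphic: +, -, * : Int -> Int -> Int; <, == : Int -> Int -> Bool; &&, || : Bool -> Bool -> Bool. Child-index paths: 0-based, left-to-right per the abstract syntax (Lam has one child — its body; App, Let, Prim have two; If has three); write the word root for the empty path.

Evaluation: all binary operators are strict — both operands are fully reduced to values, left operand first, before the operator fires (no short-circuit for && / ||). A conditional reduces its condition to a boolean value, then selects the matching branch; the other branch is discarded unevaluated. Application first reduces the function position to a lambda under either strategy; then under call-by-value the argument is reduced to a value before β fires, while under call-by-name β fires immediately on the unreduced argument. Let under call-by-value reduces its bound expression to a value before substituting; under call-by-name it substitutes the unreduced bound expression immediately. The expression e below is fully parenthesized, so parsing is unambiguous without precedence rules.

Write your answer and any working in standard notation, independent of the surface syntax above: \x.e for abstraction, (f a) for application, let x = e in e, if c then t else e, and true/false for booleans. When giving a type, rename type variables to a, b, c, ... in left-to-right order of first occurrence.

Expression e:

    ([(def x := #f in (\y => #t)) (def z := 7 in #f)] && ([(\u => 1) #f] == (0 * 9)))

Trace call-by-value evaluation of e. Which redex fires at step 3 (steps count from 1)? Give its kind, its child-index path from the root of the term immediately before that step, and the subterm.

Derivation:
step 0: (((let x = false in (\y.true)) (let z = 7 in false)) && (((\u.1) false) == (0 * 9)))
step 1: [let@0.0] (((\y.true) (let z = 7 in false)) && (((\u.1) false) == (0 * 9)))
step 2: [let@0.1] (((\y.true) false) && (((\u.1) false) == (0 * 9)))
step 3: [beta@0] (true && (((\u.1) false) == (0 * 9)))

Answer: beta at 0 : ((\y.true) false)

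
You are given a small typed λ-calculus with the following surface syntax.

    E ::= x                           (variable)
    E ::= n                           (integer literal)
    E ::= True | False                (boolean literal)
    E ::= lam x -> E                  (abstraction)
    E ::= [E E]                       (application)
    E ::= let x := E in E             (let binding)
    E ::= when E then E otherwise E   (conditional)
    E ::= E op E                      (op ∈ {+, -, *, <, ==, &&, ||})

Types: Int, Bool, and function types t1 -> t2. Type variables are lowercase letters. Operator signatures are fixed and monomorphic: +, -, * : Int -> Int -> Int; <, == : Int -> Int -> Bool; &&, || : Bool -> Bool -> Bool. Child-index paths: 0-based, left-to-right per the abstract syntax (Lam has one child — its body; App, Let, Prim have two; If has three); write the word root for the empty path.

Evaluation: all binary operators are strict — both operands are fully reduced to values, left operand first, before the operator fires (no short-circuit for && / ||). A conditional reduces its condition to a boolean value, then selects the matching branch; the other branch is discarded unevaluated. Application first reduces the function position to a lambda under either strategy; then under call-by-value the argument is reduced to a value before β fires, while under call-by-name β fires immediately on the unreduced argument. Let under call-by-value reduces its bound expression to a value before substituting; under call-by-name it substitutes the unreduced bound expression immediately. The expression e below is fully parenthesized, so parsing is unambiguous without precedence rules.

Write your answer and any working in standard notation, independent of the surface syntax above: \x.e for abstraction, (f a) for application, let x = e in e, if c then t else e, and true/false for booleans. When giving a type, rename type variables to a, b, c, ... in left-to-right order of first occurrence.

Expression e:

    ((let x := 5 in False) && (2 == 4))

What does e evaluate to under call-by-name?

Answer: false

Working:
step 0: ((let x = 5 in false) && (2 == 4))
step 1: [let@0] (false && (2 == 4))
step 2: [delta@1] (false && false)
step 3: [delta@root] false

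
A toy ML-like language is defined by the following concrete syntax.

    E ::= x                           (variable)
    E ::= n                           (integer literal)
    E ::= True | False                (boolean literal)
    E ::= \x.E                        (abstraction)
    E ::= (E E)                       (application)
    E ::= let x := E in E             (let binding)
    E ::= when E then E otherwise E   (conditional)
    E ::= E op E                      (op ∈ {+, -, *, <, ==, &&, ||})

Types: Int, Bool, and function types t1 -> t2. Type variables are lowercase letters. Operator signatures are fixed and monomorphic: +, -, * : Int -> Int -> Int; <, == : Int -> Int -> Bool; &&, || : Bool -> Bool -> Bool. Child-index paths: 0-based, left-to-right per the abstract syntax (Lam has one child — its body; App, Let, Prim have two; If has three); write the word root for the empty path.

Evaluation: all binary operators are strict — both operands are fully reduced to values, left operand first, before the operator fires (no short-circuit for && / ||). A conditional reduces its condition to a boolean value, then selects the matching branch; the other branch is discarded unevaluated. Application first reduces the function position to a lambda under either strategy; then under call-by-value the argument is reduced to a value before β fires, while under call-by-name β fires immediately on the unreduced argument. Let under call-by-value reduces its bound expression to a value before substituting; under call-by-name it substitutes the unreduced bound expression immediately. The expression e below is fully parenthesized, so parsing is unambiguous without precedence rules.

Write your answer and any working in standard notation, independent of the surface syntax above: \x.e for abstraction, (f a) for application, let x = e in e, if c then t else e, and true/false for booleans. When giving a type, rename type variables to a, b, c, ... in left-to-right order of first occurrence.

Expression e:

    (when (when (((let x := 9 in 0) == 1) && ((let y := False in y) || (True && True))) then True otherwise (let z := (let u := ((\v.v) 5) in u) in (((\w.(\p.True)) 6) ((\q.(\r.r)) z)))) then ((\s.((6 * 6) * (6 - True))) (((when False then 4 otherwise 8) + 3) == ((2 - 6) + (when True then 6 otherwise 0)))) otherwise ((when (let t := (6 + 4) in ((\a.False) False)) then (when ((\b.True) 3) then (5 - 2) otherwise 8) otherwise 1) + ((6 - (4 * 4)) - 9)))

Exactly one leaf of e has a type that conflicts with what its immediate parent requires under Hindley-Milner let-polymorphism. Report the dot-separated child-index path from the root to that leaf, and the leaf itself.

Answer: 1.0.0.1.1 : true

Working:
let x : Int
  unify Int ~ Int
  unify Int ~ Int
  unify Bool ~ Bool
let y : Bool
y : Bool
  unify Bool ~ Bool
  unify Bool ~ Bool
  unify Bool ~ Bool
  unify Bool ~ Bool
  unify Bool ~ Bool
  unify Bool ~ Bool
v : a
\v._ : a -> a
  unify a -> a ~ Int -> b
  unify a ~ Int
  unify Int ~ b
_ _ : Int
let u : Int
u : Int
let z : Int
\p._ : d -> Bool
\w._ : c -> d -> Bool
  unify c -> d -> Bool ~ Int -> e
  unify c ~ Int
  unify d -> Bool ~ e
_ _ : d -> Bool
r : g
\r._ : g -> g
\q._ : f -> g -> g
z : Int
  unify f -> g -> g ~ Int -> h
  unify f ~ Int
  unify g -> g ~ h
_ _ : g -> g
  unify d -> Bool ~ (g -> g) -> i
  unify d ~ g -> g
  unify Bool ~ i
_ _ : Bool
  unify Bool ~ Bool
  unify Bool ~ Bool
  unify Int ~ Int
  unify Int ~ Int
  unify Int ~ Int
  unify Int ~ Int
  unify Bool ~ Int
  FAIL: mismatch Bool ~ Int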